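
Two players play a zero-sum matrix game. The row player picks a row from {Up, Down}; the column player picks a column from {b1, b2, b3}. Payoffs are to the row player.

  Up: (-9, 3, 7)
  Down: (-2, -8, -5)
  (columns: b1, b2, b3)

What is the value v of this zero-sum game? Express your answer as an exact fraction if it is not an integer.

Row minima: Up → -9, Down → -8; maximin = -8.
Column maxima: b1 → -2, b2 → 3, b3 → 7; minimax = -2.
-8 ≠ -2, so there is no saddle point; optimal play is mixed.
b3 is strictly dominated by b2 (it gives the row player strictly more in every row), so the column player never plays it.
On the remaining 2×2 (Up, Down vs b1, b2):
Let the row player play Up with probability p. Expected payoff against b1: (-9)p + (-2)(1−p) = −7p − 2; against b2: 3p + (-8)(1−p) = 11p − 8.
Setting these equal: −7p − 2 = 11p − 8 ⇒ −18p = -6 ⇒ p = 1/3, and the value is (-7)·(1/3) − 2 = -13/3.
For the column player: with q = P(b1), equating Up's and Down's payoffs gives −12q + 3 = 6q − 8 ⇒ q = 11/18.

-13/3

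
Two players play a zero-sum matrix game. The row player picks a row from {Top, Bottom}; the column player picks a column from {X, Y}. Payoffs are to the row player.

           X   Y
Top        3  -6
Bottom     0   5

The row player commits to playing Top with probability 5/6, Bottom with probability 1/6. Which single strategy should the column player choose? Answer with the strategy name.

If the column player plays X, the row player's expected payoff is (5/6)·3 + (1/6)·0 = 5/2.
If the column player plays Y, the row player's expected payoff is (5/6)·(-6) + (1/6)·5 = -25/6.
The column player minimizes the row player's payoff; the smallest is -25/6, so the best response is Y.

Y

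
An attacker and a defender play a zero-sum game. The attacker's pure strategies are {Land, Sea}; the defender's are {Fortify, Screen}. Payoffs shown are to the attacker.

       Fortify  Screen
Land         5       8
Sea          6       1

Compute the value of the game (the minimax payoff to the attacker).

43/8

Row minima: Land → 5, Sea → 1; maximin = 5.
Column maxima: Fortify → 6, Screen → 8; minimax = 6.
5 ≠ 6, so there is no saddle point; optimal play is mixed.
Let the attacker play Land with probability p. Expected payoff against Fortify: 5p + 6(1−p) = −p + 6; against Screen: 8p + 1(1−p) = 7p + 1.
Setting these equal: −p + 6 = 7p + 1 ⇒ −8p = -5 ⇒ p = 5/8, and the value is (-1)·(5/8) + 6 = 43/8.
For the defender: with q = P(Fortify), equating Land's and Sea's payoffs gives −3q + 8 = 5q + 1 ⇒ q = 7/8.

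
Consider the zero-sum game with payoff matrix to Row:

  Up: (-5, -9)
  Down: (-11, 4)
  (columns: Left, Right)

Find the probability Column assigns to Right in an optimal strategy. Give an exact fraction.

6/19

Row minima: Up → -9, Down → -11; maximin = -9.
Column maxima: Left → -5, Right → 4; minimax = -5.
-9 ≠ -5, so there is no saddle point; optimal play is mixed.
Let Row play Up with probability p. Expected payoff against Left: (-5)p + (-11)(1−p) = 6p − 11; against Right: (-9)p + 4(1−p) = −13p + 4.
Setting these equal: 6p − 11 = −13p + 4 ⇒ 19p = 15 ⇒ p = 15/19, and the value is (6)·(15/19) − 11 = -119/19.
For Column: with q = P(Left), equating Up's and Down's payoffs gives 4q − 9 = −15q + 4 ⇒ q = 13/19.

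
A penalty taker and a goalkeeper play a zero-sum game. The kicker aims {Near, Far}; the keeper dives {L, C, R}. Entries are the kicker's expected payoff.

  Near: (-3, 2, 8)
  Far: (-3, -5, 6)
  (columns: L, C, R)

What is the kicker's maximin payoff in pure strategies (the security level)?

Row minima: Near → -3, Far → -5.
The best of these is -3.

-3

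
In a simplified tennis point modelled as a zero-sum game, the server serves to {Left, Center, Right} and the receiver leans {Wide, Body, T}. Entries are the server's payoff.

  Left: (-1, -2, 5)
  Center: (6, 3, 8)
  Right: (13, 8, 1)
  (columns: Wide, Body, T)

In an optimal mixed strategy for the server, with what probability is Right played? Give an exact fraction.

Row minima: Left → -2, Center → 3, Right → 1; maximin = 3.
Column maxima: Wide → 13, Body → 8, T → 8; minimax = 8.
3 ≠ 8, so there is no saddle point; optimal play is mixed.
Left is strictly dominated by Center, so the server never plays it.
Wide is strictly dominated by Body (it gives the server strictly more in every row), so the receiver never plays it.
On the remaining 2×2 (Center, Right vs Body, T):
Let the server play Center with probability p. Expected payoff against Body: 3p + 8(1−p) = −5p + 8; against T: 8p + 1(1−p) = 7p + 1.
Setting these equal: −5p + 8 = 7p + 1 ⇒ −12p = -7 ⇒ p = 7/12, and the value is (-5)·(7/12) + 8 = 61/12.
For the receiver: with q = P(Body), equating Center's and Right's payoffs gives −5q + 8 = 7q + 1 ⇒ q = 7/12.

5/12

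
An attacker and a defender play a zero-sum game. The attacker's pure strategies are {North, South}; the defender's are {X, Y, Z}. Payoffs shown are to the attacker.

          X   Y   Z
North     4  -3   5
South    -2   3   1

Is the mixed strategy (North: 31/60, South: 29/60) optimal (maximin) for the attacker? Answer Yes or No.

Against X this mix gives (31/60)·4 + (29/60)·(-2) = 11/10.
Against Y this mix gives (31/60)·(-3) + (29/60)·3 = -1/10.
Against Z this mix gives (31/60)·5 + (29/60)·1 = 46/15.
The defender will play Y, holding the attacker to -1/10. Shifting weight toward the row that does better against Y would raise this floor (the equalizing mix achieves 1/2 against both Y and X), so the proposed strategy is not optimal.

No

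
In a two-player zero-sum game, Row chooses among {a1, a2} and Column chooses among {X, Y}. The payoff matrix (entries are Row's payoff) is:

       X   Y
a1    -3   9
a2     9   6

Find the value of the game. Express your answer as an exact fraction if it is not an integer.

Row minima: a1 → -3, a2 → 6; maximin = 6.
Column maxima: X → 9, Y → 9; minimax = 9.
6 ≠ 9, so there is no saddle point; optimal play is mixed.
Let Row play a1 with probability p. Expected payoff against X: (-3)p + 9(1−p) = −12p + 9; against Y: 9p + 6(1−p) = 3p + 6.
Setting these equal: −12p + 9 = 3p + 6 ⇒ −15p = -3 ⇒ p = 1/5, and the value is (-12)·(1/5) + 9 = 33/5.
For Column: with q = P(X), equating a1's and a2's payoffs gives −12q + 9 = 3q + 6 ⇒ q = 1/5.

33/5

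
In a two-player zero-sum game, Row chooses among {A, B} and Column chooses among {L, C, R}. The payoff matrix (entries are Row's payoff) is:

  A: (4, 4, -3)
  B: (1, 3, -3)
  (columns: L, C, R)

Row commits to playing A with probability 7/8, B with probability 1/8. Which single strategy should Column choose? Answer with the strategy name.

R

If Column plays L, Row's expected payoff is (7/8)·4 + (1/8)·1 = 29/8.
If Column plays C, Row's expected payoff is (7/8)·4 + (1/8)·3 = 31/8.
If Column plays R, Row's expected payoff is (7/8)·(-3) + (1/8)·(-3) = -3.
Column minimizes Row's payoff; the smallest is -3, so the best response is R.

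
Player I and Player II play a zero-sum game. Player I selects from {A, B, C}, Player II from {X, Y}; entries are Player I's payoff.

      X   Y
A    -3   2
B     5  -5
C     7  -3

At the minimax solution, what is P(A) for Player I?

2/3

Row minima: A → -3, B → -5, C → -3; maximin = -3.
Column maxima: X → 7, Y → 2; minimax = 2.
-3 ≠ 2, so there is no saddle point; optimal play is mixed.
B is strictly dominated by C, so Player I never plays it.
On the remaining 2×2 (A, C vs X, Y):
Let Player I play A with probability p. Expected payoff against X: (-3)p + 7(1−p) = −10p + 7; against Y: 2p + (-3)(1−p) = 5p − 3.
Setting these equal: −10p + 7 = 5p − 3 ⇒ −15p = -10 ⇒ p = 2/3, and the value is (-10)·(2/3) + 7 = 1/3.
For Player II: with q = P(X), equating A's and C's payoffs gives −5q + 2 = 10q − 3 ⇒ q = 1/3.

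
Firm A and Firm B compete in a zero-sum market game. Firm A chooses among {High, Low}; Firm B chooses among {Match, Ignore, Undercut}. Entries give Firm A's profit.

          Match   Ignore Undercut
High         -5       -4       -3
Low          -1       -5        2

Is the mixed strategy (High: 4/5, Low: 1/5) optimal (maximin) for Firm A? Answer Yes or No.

Yes

Against Match this mix gives (4/5)·(-5) + (1/5)·(-1) = -21/5.
Against Ignore this mix gives (4/5)·(-4) + (1/5)·(-5) = -21/5.
Against Undercut this mix gives (4/5)·(-3) + (1/5)·2 = -2.
All of Firm B's active replies (Match, Ignore) yield -21/5, and no column does worse for Firm A. The mix makes Firm B indifferent and guarantees -21/5, so it is optimal.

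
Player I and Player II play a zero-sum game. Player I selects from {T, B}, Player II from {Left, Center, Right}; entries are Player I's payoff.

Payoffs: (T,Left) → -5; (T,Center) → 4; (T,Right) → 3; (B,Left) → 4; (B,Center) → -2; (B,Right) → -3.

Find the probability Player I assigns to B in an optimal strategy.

8/15

Row minima: T → -5, B → -3; maximin = -3.
Column maxima: Left → 4, Center → 4, Right → 3; minimax = 3.
-3 ≠ 3, so there is no saddle point; optimal play is mixed.
Center is strictly dominated by Right (it gives Player I strictly more in every row), so Player II never plays it.
On the remaining 2×2 (T, B vs Left, Right):
Let Player I play T with probability p. Expected payoff against Left: (-5)p + 4(1−p) = −9p + 4; against Right: 3p + (-3)(1−p) = 6p − 3.
Setting these equal: −9p + 4 = 6p − 3 ⇒ −15p = -7 ⇒ p = 7/15, and the value is (-9)·(7/15) + 4 = -1/5.
For Player II: with q = P(Left), equating T's and B's payoffs gives −8q + 3 = 7q − 3 ⇒ q = 2/5.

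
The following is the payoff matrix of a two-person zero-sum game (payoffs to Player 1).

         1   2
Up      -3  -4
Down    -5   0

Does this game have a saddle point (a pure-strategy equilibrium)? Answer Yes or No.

Row minima: Up → -4, Down → -5; maximin = -4.
Column maxima: 1 → -3, 2 → 0; minimax = -3.
-4 ≠ -3, so no pure-strategy equilibrium exists.

No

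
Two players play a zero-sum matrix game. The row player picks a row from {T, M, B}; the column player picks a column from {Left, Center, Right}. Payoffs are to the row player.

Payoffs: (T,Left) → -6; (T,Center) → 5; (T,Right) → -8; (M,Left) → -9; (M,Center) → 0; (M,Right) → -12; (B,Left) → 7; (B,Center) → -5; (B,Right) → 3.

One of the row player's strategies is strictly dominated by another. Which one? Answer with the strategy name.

T gives a strictly higher payoff than M against every column: -6 > -9, 5 > 0, -8 > -12.
So M is strictly dominated and the row player never plays it.

M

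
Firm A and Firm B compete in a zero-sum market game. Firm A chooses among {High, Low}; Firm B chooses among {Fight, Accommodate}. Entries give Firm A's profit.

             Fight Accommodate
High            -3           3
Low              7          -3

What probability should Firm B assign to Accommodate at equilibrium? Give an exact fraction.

Row minima: High → -3, Low → -3; maximin = -3.
Column maxima: Fight → 7, Accommodate → 3; minimax = 3.
-3 ≠ 3, so there is no saddle point; optimal play is mixed.
Let Firm A play High with probability p. Expected payoff against Fight: (-3)p + 7(1−p) = −10p + 7; against Accommodate: 3p + (-3)(1−p) = 6p − 3.
Setting these equal: −10p + 7 = 6p − 3 ⇒ −16p = -10 ⇒ p = 5/8, and the value is (-10)·(5/8) + 7 = 3/4.
For Firm B: with q = P(Fight), equating High's and Low's payoffs gives −6q + 3 = 10q − 3 ⇒ q = 3/8.

5/8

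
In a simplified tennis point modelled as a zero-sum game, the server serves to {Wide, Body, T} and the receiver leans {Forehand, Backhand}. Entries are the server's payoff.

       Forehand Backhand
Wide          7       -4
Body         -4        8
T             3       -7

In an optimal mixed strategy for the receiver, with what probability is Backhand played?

11/23

Row minima: Wide → -4, Body → -4, T → -7; maximin = -4.
Column maxima: Forehand → 7, Backhand → 8; minimax = 7.
-4 ≠ 7, so there is no saddle point; optimal play is mixed.
T is strictly dominated by Wide, so the server never plays it.
On the remaining 2×2 (Wide, Body vs Forehand, Backhand):
Let the server play Wide with probability p. Expected payoff against Forehand: 7p + (-4)(1−p) = 11p − 4; against Backhand: (-4)p + 8(1−p) = −12p + 8.
Setting these equal: 11p − 4 = −12p + 8 ⇒ 23p = 12 ⇒ p = 12/23, and the value is (11)·(12/23) − 4 = 40/23.
For the receiver: with q = P(Forehand), equating Wide's and Body's payoffs gives 11q − 4 = −12q + 8 ⇒ q = 12/23.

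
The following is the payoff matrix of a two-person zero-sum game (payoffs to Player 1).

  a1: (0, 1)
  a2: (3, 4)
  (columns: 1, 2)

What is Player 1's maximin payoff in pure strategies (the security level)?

3

Row minima: a1 → 0, a2 → 3.
The best of these is 3.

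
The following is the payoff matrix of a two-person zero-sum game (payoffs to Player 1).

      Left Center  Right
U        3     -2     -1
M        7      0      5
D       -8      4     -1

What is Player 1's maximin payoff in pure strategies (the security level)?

Row minima: U → -2, M → 0, D → -8.
The best of these is 0.

0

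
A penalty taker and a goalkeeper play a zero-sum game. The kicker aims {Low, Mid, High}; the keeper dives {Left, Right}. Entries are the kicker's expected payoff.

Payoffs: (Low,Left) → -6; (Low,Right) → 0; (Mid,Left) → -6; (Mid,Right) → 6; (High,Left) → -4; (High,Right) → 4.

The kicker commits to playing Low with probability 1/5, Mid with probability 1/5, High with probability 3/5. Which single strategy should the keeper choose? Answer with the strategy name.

If the keeper plays Left, the kicker's expected payoff is (1/5)·(-6) + (1/5)·(-6) + (3/5)·(-4) = -24/5.
If the keeper plays Right, the kicker's expected payoff is (1/5)·0 + (1/5)·6 + (3/5)·4 = 18/5.
The keeper minimizes the kicker's payoff; the smallest is -24/5, so the best response is Left.

Left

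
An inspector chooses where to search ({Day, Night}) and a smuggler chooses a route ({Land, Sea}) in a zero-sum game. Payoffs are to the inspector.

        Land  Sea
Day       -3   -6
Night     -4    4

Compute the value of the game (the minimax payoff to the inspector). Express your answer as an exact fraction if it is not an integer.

Row minima: Day → -6, Night → -4; maximin = -4.
Column maxima: Land → -3, Sea → 4; minimax = -3.
-4 ≠ -3, so there is no saddle point; optimal play is mixed.
Let the inspector play Day with probability p. Expected payoff against Land: (-3)p + (-4)(1−p) = p − 4; against Sea: (-6)p + 4(1−p) = −10p + 4.
Setting these equal: p − 4 = −10p + 4 ⇒ 11p = 8 ⇒ p = 8/11, and the value is (1)·(8/11) − 4 = -36/11.
For the smuggler: with q = P(Land), equating Day's and Night's payoffs gives 3q − 6 = −8q + 4 ⇒ q = 10/11.

-36/11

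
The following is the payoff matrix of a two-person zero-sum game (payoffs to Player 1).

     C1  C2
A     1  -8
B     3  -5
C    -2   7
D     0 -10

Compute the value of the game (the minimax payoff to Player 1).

Row minima: A → -8, B → -5, C → -2, D → -10; maximin = -2.
Column maxima: C1 → 3, C2 → 7; minimax = 3.
-2 ≠ 3, so there is no saddle point; optimal play is mixed.
A is strictly dominated by B, so Player 1 never plays it.
D is strictly dominated by B, so Player 1 never plays it.
On the remaining 2×2 (B, C vs C1, C2):
Let Player 1 play B with probability p. Expected payoff against C1: 3p + (-2)(1−p) = 5p − 2; against C2: (-5)p + 7(1−p) = −12p + 7.
Setting these equal: 5p − 2 = −12p + 7 ⇒ 17p = 9 ⇒ p = 9/17, and the value is (5)·(9/17) − 2 = 11/17.
For Player 2: with q = P(C1), equating B's and C's payoffs gives 8q − 5 = −9q + 7 ⇒ q = 12/17.

11/17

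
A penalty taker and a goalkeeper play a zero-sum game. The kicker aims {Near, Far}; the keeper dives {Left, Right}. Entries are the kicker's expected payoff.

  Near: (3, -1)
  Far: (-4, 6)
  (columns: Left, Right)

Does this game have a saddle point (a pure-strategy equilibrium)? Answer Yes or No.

No

Row minima: Near → -1, Far → -4; maximin = -1.
Column maxima: Left → 3, Right → 6; minimax = 3.
-1 ≠ 3, so no pure-strategy equilibrium exists.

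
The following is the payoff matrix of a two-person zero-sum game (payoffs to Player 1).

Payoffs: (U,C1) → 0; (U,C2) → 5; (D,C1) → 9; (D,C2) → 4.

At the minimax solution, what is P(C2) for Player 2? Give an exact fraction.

Row minima: U → 0, D → 4; maximin = 4.
Column maxima: C1 → 9, C2 → 5; minimax = 5.
4 ≠ 5, so there is no saddle point; optimal play is mixed.
Let Player 1 play U with probability p. Expected payoff against C1: 0p + 9(1−p) = −9p + 9; against C2: 5p + 4(1−p) = p + 4.
Setting these equal: −9p + 9 = p + 4 ⇒ −10p = -5 ⇒ p = 1/2, and the value is (-9)·(1/2) + 9 = 9/2.
For Player 2: with q = P(C1), equating U's and D's payoffs gives −5q + 5 = 5q + 4 ⇒ q = 1/10.

9/10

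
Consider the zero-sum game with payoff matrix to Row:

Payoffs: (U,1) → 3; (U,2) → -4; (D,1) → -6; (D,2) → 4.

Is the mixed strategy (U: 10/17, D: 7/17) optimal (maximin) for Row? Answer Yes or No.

Against 1 this mix gives (10/17)·3 + (7/17)·(-6) = -12/17.
Against 2 this mix gives (10/17)·(-4) + (7/17)·4 = -12/17.
All of Column's active replies (1, 2) yield -12/17, and no column does worse for Row. The mix makes Column indifferent and guarantees -12/17, so it is optimal.

Yes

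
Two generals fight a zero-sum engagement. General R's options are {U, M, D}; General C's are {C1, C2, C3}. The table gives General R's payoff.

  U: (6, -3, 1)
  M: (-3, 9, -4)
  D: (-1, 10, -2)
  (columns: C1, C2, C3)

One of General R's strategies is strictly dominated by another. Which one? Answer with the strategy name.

M

D gives a strictly higher payoff than M against every column: -1 > -3, 10 > 9, -2 > -4.
So M is strictly dominated and General R never plays it.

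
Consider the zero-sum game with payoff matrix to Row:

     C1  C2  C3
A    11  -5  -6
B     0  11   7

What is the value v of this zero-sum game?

Row minima: A → -6, B → 0; maximin = 0.
Column maxima: C1 → 11, C2 → 11, C3 → 7; minimax = 7.
0 ≠ 7, so there is no saddle point; optimal play is mixed.
C2 is strictly dominated by C3 (it gives Row strictly more in every row), so Column never plays it.
On the remaining 2×2 (A, B vs C1, C3):
Let Row play A with probability p. Expected payoff against C1: 11p + 0(1−p) = 11p; against C3: (-6)p + 7(1−p) = −13p + 7.
Setting these equal: 11p = −13p + 7 ⇒ 24p = 7 ⇒ p = 7/24, and the value is (11)·(7/24) = 77/24.
For Column: with q = P(C1), equating A's and B's payoffs gives 17q − 6 = −7q + 7 ⇒ q = 13/24.

77/24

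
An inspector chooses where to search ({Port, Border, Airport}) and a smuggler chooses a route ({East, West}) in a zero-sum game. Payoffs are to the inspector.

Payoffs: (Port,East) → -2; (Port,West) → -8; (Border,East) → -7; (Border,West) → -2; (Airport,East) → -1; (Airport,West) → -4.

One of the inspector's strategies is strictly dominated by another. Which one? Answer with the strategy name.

Port

Airport gives a strictly higher payoff than Port against every column: -1 > -2, -4 > -8.
So Port is strictly dominated and the inspector never plays it.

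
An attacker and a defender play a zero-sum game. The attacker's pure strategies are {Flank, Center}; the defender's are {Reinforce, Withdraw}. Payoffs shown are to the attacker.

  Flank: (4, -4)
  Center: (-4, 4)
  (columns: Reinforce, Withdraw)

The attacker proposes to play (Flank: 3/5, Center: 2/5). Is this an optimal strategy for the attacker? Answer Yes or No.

No

Against Reinforce this mix gives (3/5)·4 + (2/5)·(-4) = 4/5.
Against Withdraw this mix gives (3/5)·(-4) + (2/5)·4 = -4/5.
The defender will play Withdraw, holding the attacker to -4/5. Shifting weight toward the row that does better against Withdraw would raise this floor (the equalizing mix achieves 0 against both Withdraw and Reinforce), so the proposed strategy is not optimal.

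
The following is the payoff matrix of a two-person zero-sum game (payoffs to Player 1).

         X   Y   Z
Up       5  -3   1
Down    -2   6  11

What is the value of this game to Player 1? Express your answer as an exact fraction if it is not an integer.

Row minima: Up → -3, Down → -2; maximin = -2.
Column maxima: X → 5, Y → 6, Z → 11; minimax = 5.
-2 ≠ 5, so there is no saddle point; optimal play is mixed.
Z is strictly dominated by Y (it gives Player 1 strictly more in every row), so Player 2 never plays it.
On the remaining 2×2 (Up, Down vs X, Y):
Let Player 1 play Up with probability p. Expected payoff against X: 5p + (-2)(1−p) = 7p − 2; against Y: (-3)p + 6(1−p) = −9p + 6.
Setting these equal: 7p − 2 = −9p + 6 ⇒ 16p = 8 ⇒ p = 1/2, and the value is (7)·(1/2) − 2 = 3/2.
For Player 2: with q = P(X), equating Up's and Down's payoffs gives 8q − 3 = −8q + 6 ⇒ q = 9/16.

3/2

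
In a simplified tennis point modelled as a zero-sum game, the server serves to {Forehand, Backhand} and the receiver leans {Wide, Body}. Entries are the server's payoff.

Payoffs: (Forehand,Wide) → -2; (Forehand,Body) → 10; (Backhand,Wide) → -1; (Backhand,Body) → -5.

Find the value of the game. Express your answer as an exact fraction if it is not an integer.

-5/4

Row minima: Forehand → -2, Backhand → -5; maximin = -2.
Column maxima: Wide → -1, Body → 10; minimax = -1.
-2 ≠ -1, so there is no saddle point; optimal play is mixed.
Let the server play Forehand with probability p. Expected payoff against Wide: (-2)p + (-1)(1−p) = −p − 1; against Body: 10p + (-5)(1−p) = 15p − 5.
Setting these equal: −p − 1 = 15p − 5 ⇒ −16p = -4 ⇒ p = 1/4, and the value is (-1)·(1/4) − 1 = -5/4.
For the receiver: with q = P(Wide), equating Forehand's and Backhand's payoffs gives −12q + 10 = 4q − 5 ⇒ q = 15/16.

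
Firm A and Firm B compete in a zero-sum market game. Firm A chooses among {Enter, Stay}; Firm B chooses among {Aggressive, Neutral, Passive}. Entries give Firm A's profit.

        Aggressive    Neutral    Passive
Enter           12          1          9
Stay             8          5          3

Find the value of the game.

21/5

Row minima: Enter → 1, Stay → 3; maximin = 3.
Column maxima: Aggressive → 12, Neutral → 5, Passive → 9; minimax = 5.
3 ≠ 5, so there is no saddle point; optimal play is mixed.
Aggressive is strictly dominated by Neutral (it gives Firm A strictly more in every row), so Firm B never plays it.
On the remaining 2×2 (Enter, Stay vs Neutral, Passive):
Let Firm A play Enter with probability p. Expected payoff against Neutral: 1p + 5(1−p) = −4p + 5; against Passive: 9p + 3(1−p) = 6p + 3.
Setting these equal: −4p + 5 = 6p + 3 ⇒ −10p = -2 ⇒ p = 1/5, and the value is (-4)·(1/5) + 5 = 21/5.
For Firm B: with q = P(Neutral), equating Enter's and Stay's payoffs gives −8q + 9 = 2q + 3 ⇒ q = 3/5.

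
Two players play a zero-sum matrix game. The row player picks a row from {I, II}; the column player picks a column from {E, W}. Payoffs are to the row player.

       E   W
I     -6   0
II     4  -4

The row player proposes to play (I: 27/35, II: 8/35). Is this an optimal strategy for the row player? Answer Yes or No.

Against E this mix gives (27/35)·(-6) + (8/35)·4 = -26/7.
Against W this mix gives (27/35)·0 + (8/35)·(-4) = -32/35.
The column player will play E, holding the row player to -26/7. Shifting weight toward the row that does better against E would raise this floor (the equalizing mix achieves -12/7 against both E and W), so the proposed strategy is not optimal.

No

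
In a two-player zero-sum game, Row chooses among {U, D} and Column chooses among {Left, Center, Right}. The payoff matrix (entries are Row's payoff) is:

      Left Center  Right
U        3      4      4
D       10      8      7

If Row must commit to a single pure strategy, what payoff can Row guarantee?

7

Row minima: U → 3, D → 7.
The best of these is 7.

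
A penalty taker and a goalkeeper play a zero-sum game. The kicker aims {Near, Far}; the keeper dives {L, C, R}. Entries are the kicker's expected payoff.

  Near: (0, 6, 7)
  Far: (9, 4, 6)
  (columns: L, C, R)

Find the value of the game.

54/11

Row minima: Near → 0, Far → 4; maximin = 4.
Column maxima: L → 9, C → 6, R → 7; minimax = 6.
4 ≠ 6, so there is no saddle point; optimal play is mixed.
R is strictly dominated by C (it gives the kicker strictly more in every row), so the keeper never plays it.
On the remaining 2×2 (Near, Far vs L, C):
Let the kicker play Near with probability p. Expected payoff against L: 0p + 9(1−p) = −9p + 9; against C: 6p + 4(1−p) = 2p + 4.
Setting these equal: −9p + 9 = 2p + 4 ⇒ −11p = -5 ⇒ p = 5/11, and the value is (-9)·(5/11) + 9 = 54/11.
For the keeper: with q = P(L), equating Near's and Far's payoffs gives −6q + 6 = 5q + 4 ⇒ q = 2/11.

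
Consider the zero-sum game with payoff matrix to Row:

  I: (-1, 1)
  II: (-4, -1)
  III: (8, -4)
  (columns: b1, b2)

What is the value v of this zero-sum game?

2/7

Row minima: I → -1, II → -4, III → -4; maximin = -1.
Column maxima: b1 → 8, b2 → 1; minimax = 1.
-1 ≠ 1, so there is no saddle point; optimal play is mixed.
II is strictly dominated by I, so Row never plays it.
On the remaining 2×2 (I, III vs b1, b2):
Let Row play I with probability p. Expected payoff against b1: (-1)p + 8(1−p) = −9p + 8; against b2: 1p + (-4)(1−p) = 5p − 4.
Setting these equal: −9p + 8 = 5p − 4 ⇒ −14p = -12 ⇒ p = 6/7, and the value is (-9)·(6/7) + 8 = 2/7.
For Column: with q = P(b1), equating I's and III's payoffs gives −2q + 1 = 12q − 4 ⇒ q = 5/14.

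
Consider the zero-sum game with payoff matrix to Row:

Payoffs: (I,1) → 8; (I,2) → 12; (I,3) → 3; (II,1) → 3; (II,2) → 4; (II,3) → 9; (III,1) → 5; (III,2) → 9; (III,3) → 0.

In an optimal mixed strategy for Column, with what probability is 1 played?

6/11

Row minima: I → 3, II → 3, III → 0; maximin = 3.
Column maxima: 1 → 8, 2 → 12, 3 → 9; minimax = 8.
3 ≠ 8, so there is no saddle point; optimal play is mixed.
III is strictly dominated by I, so Row never plays it.
2 is strictly dominated by 1 (it gives Row strictly more in every row), so Column never plays it.
On the remaining 2×2 (I, II vs 1, 3):
Let Row play I with probability p. Expected payoff against 1: 8p + 3(1−p) = 5p + 3; against 3: 3p + 9(1−p) = −6p + 9.
Setting these equal: 5p + 3 = −6p + 9 ⇒ 11p = 6 ⇒ p = 6/11, and the value is (5)·(6/11) + 3 = 63/11.
For Column: with q = P(1), equating I's and II's payoffs gives 5q + 3 = −6q + 9 ⇒ q = 6/11.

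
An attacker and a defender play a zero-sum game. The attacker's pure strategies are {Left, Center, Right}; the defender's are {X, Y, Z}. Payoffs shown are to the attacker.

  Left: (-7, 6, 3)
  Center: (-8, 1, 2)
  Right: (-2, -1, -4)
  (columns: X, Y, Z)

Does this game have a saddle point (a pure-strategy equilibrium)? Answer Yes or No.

No

Row minima: Left → -7, Center → -8, Right → -4; maximin = -4.
Column maxima: X → -2, Y → 6, Z → 3; minimax = -2.
-4 ≠ -2, so no pure-strategy equilibrium exists.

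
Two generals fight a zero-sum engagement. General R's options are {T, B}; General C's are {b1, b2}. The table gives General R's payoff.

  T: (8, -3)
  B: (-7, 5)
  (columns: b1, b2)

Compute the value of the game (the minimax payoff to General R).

Row minima: T → -3, B → -7; maximin = -3.
Column maxima: b1 → 8, b2 → 5; minimax = 5.
-3 ≠ 5, so there is no saddle point; optimal play is mixed.
Let General R play T with probability p. Expected payoff against b1: 8p + (-7)(1−p) = 15p − 7; against b2: (-3)p + 5(1−p) = −8p + 5.
Setting these equal: 15p − 7 = −8p + 5 ⇒ 23p = 12 ⇒ p = 12/23, and the value is (15)·(12/23) − 7 = 19/23.
For General C: with q = P(b1), equating T's and B's payoffs gives 11q − 3 = −12q + 5 ⇒ q = 8/23.

19/23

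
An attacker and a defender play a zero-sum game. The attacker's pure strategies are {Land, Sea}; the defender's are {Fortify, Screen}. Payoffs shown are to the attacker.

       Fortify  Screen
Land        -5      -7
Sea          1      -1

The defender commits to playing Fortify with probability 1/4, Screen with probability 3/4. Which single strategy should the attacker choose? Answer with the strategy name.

Expected payoff of Land: (1/4)·(-5) + (3/4)·(-7) = -13/2.
Expected payoff of Sea: (1/4)·1 + (3/4)·(-1) = -1/2.
The largest is -1/2, so the attacker's best response is Sea.

Sea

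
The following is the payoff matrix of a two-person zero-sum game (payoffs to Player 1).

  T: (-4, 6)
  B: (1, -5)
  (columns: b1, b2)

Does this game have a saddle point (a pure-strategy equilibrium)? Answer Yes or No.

No

Row minima: T → -4, B → -5; maximin = -4.
Column maxima: b1 → 1, b2 → 6; minimax = 1.
-4 ≠ 1, so no pure-strategy equilibrium exists.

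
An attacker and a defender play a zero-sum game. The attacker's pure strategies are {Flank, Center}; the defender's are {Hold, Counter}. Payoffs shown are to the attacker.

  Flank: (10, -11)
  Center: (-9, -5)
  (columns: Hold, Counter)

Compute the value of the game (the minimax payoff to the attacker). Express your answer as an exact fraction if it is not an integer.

Row minima: Flank → -11, Center → -9; maximin = -9.
Column maxima: Hold → 10, Counter → -5; minimax = -5.
-9 ≠ -5, so there is no saddle point; optimal play is mixed.
Let the attacker play Flank with probability p. Expected payoff against Hold: 10p + (-9)(1−p) = 19p − 9; against Counter: (-11)p + (-5)(1−p) = −6p − 5.
Setting these equal: 19p − 9 = −6p − 5 ⇒ 25p = 4 ⇒ p = 4/25, and the value is (19)·(4/25) − 9 = -149/25.
For the defender: with q = P(Hold), equating Flank's and Center's payoffs gives 21q − 11 = −4q − 5 ⇒ q = 6/25.

-149/25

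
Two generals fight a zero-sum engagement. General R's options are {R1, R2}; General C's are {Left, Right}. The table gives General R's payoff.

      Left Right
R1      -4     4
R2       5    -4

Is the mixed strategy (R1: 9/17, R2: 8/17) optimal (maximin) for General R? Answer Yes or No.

Against Left this mix gives (9/17)·(-4) + (8/17)·5 = 4/17.
Against Right this mix gives (9/17)·4 + (8/17)·(-4) = 4/17.
All of General C's active replies (Left, Right) yield 4/17, and no column does worse for General R. The mix makes General C indifferent and guarantees 4/17, so it is optimal.

Yes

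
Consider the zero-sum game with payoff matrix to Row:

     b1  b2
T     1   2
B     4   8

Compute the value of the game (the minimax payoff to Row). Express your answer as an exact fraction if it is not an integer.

Row minima: T → 1, B → 4; maximin = 4.
Column maxima: b1 → 4, b2 → 8; minimax = 4.
Since maximin = minimax = 4, there is a saddle point and the value is 4.

4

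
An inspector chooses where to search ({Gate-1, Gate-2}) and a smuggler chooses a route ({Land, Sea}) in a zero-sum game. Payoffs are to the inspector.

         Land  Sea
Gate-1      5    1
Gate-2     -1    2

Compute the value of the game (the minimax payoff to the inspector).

Row minima: Gate-1 → 1, Gate-2 → -1; maximin = 1.
Column maxima: Land → 5, Sea → 2; minimax = 2.
1 ≠ 2, so there is no saddle point; optimal play is mixed.
Let the inspector play Gate-1 with probability p. Expected payoff against Land: 5p + (-1)(1−p) = 6p − 1; against Sea: 1p + 2(1−p) = −p + 2.
Setting these equal: 6p − 1 = −p + 2 ⇒ 7p = 3 ⇒ p = 3/7, and the value is (6)·(3/7) − 1 = 11/7.
For the smuggler: with q = P(Land), equating Gate-1's and Gate-2's payoffs gives 4q + 1 = −3q + 2 ⇒ q = 1/7.

11/7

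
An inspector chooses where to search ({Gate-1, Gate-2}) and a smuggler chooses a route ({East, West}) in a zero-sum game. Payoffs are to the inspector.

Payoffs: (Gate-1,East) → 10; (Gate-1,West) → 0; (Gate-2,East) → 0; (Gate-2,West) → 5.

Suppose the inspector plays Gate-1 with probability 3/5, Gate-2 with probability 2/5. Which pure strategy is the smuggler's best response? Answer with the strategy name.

West

If the smuggler plays East, the inspector's expected payoff is (3/5)·10 + (2/5)·0 = 6.
If the smuggler plays West, the inspector's expected payoff is (3/5)·0 + (2/5)·5 = 2.
The smuggler minimizes the inspector's payoff; the smallest is 2, so the best response is West.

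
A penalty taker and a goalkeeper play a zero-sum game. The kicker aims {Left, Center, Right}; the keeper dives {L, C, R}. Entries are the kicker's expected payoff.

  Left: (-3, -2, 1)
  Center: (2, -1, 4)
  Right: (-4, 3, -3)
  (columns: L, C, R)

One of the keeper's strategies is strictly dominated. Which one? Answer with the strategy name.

L holds the kicker's payoff strictly below R in every row: -3 < 1, 2 < 4, -4 < -3.
So R is strictly dominated for the keeper.

R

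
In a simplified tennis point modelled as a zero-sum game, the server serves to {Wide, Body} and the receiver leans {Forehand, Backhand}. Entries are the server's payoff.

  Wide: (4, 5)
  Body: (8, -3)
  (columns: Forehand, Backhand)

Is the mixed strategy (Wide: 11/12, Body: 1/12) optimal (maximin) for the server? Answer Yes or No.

Yes

Against Forehand this mix gives (11/12)·4 + (1/12)·8 = 13/3.
Against Backhand this mix gives (11/12)·5 + (1/12)·(-3) = 13/3.
All of the receiver's active replies (Forehand, Backhand) yield 13/3, and no column does worse for the server. The mix makes the receiver indifferent and guarantees 13/3, so it is optimal.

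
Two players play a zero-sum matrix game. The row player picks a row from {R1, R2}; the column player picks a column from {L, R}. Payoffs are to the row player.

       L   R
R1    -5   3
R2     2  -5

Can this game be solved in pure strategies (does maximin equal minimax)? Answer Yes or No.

Row minima: R1 → -5, R2 → -5; maximin = -5.
Column maxima: L → 2, R → 3; minimax = 2.
-5 ≠ 2, so no pure-strategy equilibrium exists.

No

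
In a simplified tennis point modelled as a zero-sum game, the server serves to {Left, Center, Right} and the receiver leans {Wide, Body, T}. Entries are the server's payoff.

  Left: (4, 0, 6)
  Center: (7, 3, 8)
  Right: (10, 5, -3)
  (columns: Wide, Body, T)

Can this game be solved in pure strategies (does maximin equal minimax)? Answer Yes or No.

No

Row minima: Left → 0, Center → 3, Right → -3; maximin = 3.
Column maxima: Wide → 10, Body → 5, T → 8; minimax = 5.
3 ≠ 5, so no pure-strategy equilibrium exists.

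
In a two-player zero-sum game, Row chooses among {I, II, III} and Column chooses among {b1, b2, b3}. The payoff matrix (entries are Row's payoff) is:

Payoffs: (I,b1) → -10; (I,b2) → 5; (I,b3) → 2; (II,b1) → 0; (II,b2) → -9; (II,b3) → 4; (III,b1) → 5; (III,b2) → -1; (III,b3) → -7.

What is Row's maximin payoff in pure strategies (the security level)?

Row minima: I → -10, II → -9, III → -7.
The best of these is -7.

-7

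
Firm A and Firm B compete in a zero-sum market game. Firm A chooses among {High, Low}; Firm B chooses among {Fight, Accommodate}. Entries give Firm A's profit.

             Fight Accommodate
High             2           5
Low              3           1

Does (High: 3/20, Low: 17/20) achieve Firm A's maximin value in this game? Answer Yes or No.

No

Against Fight this mix gives (3/20)·2 + (17/20)·3 = 57/20.
Against Accommodate this mix gives (3/20)·5 + (17/20)·1 = 8/5.
Firm B will play Accommodate, holding Firm A to 8/5. Shifting weight toward the row that does better against Accommodate would raise this floor (the equalizing mix achieves 13/5 against both Accommodate and Fight), so the proposed strategy is not optimal.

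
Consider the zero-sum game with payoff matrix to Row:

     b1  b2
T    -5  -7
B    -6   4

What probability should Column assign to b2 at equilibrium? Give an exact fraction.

Row minima: T → -7, B → -6; maximin = -6.
Column maxima: b1 → -5, b2 → 4; minimax = -5.
-6 ≠ -5, so there is no saddle point; optimal play is mixed.
Let Row play T with probability p. Expected payoff against b1: (-5)p + (-6)(1−p) = p − 6; against b2: (-7)p + 4(1−p) = −11p + 4.
Setting these equal: p − 6 = −11p + 4 ⇒ 12p = 10 ⇒ p = 5/6, and the value is (1)·(5/6) − 6 = -31/6.
For Column: with q = P(b1), equating T's and B's payoffs gives 2q − 7 = −10q + 4 ⇒ q = 11/12.

1/12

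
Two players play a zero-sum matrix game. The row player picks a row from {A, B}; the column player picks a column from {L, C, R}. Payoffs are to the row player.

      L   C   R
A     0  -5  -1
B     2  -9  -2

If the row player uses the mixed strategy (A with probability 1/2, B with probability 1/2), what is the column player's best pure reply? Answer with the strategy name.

C

If the column player plays L, the row player's expected payoff is (1/2)·0 + (1/2)·2 = 1.
If the column player plays C, the row player's expected payoff is (1/2)·(-5) + (1/2)·(-9) = -7.
If the column player plays R, the row player's expected payoff is (1/2)·(-1) + (1/2)·(-2) = -3/2.
The column player minimizes the row player's payoff; the smallest is -7, so the best response is C.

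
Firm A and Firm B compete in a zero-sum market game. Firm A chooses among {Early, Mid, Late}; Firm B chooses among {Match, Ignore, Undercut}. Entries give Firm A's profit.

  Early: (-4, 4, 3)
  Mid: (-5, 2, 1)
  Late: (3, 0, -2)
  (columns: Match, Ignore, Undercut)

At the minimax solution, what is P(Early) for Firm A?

5/12

Row minima: Early → -4, Mid → -5, Late → -2; maximin = -2.
Column maxima: Match → 3, Ignore → 4, Undercut → 3; minimax = 3.
-2 ≠ 3, so there is no saddle point; optimal play is mixed.
Mid is strictly dominated by Early, so Firm A never plays it.
Ignore is strictly dominated by Undercut (it gives Firm A strictly more in every row), so Firm B never plays it.
On the remaining 2×2 (Early, Late vs Match, Undercut):
Let Firm A play Early with probability p. Expected payoff against Match: (-4)p + 3(1−p) = −7p + 3; against Undercut: 3p + (-2)(1−p) = 5p − 2.
Setting these equal: −7p + 3 = 5p − 2 ⇒ −12p = -5 ⇒ p = 5/12, and the value is (-7)·(5/12) + 3 = 1/12.
For Firm B: with q = P(Match), equating Early's and Late's payoffs gives −7q + 3 = 5q − 2 ⇒ q = 5/12.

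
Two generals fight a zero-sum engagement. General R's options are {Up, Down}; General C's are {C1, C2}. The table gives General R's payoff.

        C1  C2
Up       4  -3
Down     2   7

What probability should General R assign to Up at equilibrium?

Row minima: Up → -3, Down → 2; maximin = 2.
Column maxima: C1 → 4, C2 → 7; minimax = 4.
2 ≠ 4, so there is no saddle point; optimal play is mixed.
Let General R play Up with probability p. Expected payoff against C1: 4p + 2(1−p) = 2p + 2; against C2: (-3)p + 7(1−p) = −10p + 7.
Setting these equal: 2p + 2 = −10p + 7 ⇒ 12p = 5 ⇒ p = 5/12, and the value is (2)·(5/12) + 2 = 17/6.
For General C: with q = P(C1), equating Up's and Down's payoffs gives 7q − 3 = −5q + 7 ⇒ q = 5/6.

5/12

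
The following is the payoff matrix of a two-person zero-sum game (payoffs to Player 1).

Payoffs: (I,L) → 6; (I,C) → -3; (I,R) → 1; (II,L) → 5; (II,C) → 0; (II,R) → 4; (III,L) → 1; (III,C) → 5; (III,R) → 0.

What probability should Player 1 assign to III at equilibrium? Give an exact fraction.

Row minima: I → -3, II → 0, III → 0; maximin = 0.
Column maxima: L → 6, C → 5, R → 4; minimax = 4.
0 ≠ 4, so there is no saddle point; optimal play is mixed.
L is strictly dominated by R (it gives Player 1 strictly more in every row), so Player 2 never plays it.
With L eliminated, I is strictly dominated by II (II gives Player 1 strictly more in every remaining column), so Player 1 never plays it.
On the remaining 2×2 (II, III vs C, R):
Let Player 1 play II with probability p. Expected payoff against C: 0p + 5(1−p) = −5p + 5; against R: 4p + 0(1−p) = 4p.
Setting these equal: −5p + 5 = 4p ⇒ −9p = -5 ⇒ p = 5/9, and the value is (-5)·(5/9) + 5 = 20/9.
For Player 2: with q = P(C), equating II's and III's payoffs gives −4q + 4 = 5q ⇒ q = 4/9.

4/9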